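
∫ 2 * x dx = x^2 + C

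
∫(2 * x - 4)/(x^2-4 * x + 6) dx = log((x - 2)^2 + 2) + C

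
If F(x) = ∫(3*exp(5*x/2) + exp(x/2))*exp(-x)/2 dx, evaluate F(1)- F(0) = (E - exp(-1))*exp(1/2)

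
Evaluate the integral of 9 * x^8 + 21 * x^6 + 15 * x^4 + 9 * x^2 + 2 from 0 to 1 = 12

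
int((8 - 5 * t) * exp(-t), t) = (5*t - 3)*exp(-t) + C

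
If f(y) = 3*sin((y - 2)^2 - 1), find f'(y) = 6*(y - 2)*cos(y^2 - 4*y + 3)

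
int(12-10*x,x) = -5*x^2 + 12*x + C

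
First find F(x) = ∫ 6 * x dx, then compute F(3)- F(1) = 24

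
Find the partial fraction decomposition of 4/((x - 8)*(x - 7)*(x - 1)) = 2/(21*(x - 1)) - 2/(3*(x - 7)) + 4/(7*(x - 8))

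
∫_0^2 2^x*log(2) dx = 3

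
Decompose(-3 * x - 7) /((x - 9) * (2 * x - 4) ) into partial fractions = 13/(14*(x - 2)) - 17/(7*(x - 9))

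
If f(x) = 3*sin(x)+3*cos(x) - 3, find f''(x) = -3*sin(x) - 3*cos(x)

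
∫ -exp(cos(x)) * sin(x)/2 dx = exp(cos(x))/2 + C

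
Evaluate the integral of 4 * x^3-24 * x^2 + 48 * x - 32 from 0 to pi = -16 + (-2 + pi)^4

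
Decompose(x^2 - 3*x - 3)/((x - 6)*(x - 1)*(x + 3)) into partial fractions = 5/(12*(x + 3)) + 1/(4*(x - 1)) + 1/(3*(x - 6))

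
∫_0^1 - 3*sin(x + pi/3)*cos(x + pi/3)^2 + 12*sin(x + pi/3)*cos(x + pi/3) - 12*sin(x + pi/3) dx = (-2 + cos(1 + pi/3))^3 + 27/8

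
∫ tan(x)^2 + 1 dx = tan(x) + C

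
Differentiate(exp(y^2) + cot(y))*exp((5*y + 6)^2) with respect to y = 50*y*exp(25*y^2 + 60*y + 36)*cot(y) + 52*y*exp(26*y^2 + 60*y + 36) - exp(25*y^2 + 60*y + 36)*cot(y)^2 + 60*exp(25*y^2 + 60*y + 36)*cot(y) - exp(25*y^2 + 60*y + 36) + 60*exp(26*y^2 + 60*y + 36)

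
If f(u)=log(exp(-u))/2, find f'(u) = -1/2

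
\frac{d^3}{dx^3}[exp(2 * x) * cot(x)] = 2*(-7 + 10/tan(x) - 10/tan(x)^2 + 6/tan(x)^3 - 3/tan(x)^4)*exp(2*x)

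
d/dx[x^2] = 2*x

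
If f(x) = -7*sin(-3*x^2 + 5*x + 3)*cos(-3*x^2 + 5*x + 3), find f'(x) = -42*x*sin(-3*x^2 + 5*x + 3)^2 + 42*x*cos(-3*x^2 + 5*x + 3)^2 + 35*sin(-3*x^2 + 5*x + 3)^2 - 35*cos(-3*x^2 + 5*x + 3)^2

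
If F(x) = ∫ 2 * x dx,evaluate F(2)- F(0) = 4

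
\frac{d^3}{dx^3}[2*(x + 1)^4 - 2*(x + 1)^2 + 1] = 48*x + 48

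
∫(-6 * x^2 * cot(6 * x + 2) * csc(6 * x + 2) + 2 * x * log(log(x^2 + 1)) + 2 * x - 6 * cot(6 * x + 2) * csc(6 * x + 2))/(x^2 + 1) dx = log(x^2 + 1)*log(log(x^2 + 1)) + csc(6*x + 2) + C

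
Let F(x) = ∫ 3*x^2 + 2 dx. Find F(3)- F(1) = 30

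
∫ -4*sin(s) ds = 4*cos(s) + C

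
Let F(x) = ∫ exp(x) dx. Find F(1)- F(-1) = E - exp(-1)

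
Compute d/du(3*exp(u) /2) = 3*exp(u)/2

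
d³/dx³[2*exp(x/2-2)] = exp(x/2 - 2)/4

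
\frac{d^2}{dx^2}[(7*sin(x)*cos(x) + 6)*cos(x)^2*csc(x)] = 6*sin(x) - 63*cos(x)^3 + 42*cos(x) - 6/sin(x) + 12/sin(x)^3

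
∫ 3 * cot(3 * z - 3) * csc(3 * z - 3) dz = -csc(3*z - 3) + C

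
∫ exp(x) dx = exp(x) + C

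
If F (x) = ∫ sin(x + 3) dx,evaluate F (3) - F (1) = -cos(6) + cos(4)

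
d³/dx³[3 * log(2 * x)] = 6/x^3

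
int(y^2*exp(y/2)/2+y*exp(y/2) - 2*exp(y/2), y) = y*(y - 2)*exp(y/2) + C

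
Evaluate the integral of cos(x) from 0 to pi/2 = 1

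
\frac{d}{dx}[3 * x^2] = 6*x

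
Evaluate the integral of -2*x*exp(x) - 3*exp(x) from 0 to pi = (-4*pi - 2)*exp(pi)/2 + 1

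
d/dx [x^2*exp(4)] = 2*x*exp(4)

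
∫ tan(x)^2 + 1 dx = tan(x) + C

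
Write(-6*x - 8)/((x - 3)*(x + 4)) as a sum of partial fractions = -16/(7*(x + 4)) - 26/(7*(x - 3))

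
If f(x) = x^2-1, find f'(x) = 2*x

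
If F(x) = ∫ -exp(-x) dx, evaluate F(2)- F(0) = -1 + exp(-2)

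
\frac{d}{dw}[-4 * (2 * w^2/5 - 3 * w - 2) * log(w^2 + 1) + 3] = (-16*w^3*log(w^2 + 1) - 16*w^3 + 60*w^2*log(w^2 + 1) + 120*w^2 - 16*w*log(w^2 + 1) + 80*w + 60*log(w^2 + 1))/(5*w^2 + 5)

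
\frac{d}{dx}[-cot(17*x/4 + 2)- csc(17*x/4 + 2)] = 17*cot(17*x/4 + 2)^2/4 + 17*cot(17*x/4 + 2)*csc(17*x/4 + 2)/4 + 17/4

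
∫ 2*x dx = x^2 + C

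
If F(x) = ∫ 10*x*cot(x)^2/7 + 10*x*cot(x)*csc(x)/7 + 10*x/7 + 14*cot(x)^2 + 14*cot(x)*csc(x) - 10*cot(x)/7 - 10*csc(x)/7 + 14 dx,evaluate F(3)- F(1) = -128*csc(3)/7 + 108*cot(1)/7 + 108*csc(1)/7 - 128*cot(3)/7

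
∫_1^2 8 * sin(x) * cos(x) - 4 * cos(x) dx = -(-1 + 2*sin(1))^2 + (-1 + 2*sin(2))^2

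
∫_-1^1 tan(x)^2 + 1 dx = 2*tan(1)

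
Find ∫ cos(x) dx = sin(x) + C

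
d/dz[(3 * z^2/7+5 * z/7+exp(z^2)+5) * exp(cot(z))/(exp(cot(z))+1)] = (-3*z^2/sin(z)^2 + 14*z*exp(z^2) + 14*z*exp(z^2 + 1/tan(z)) + 6*z*exp(1/tan(z)) + 6*z - 5*z/sin(z)^2 - 7*exp(z^2)/sin(z)^2 + 5*exp(1/tan(z)) + 5 - 35/sin(z)^2)*exp(1/tan(z))/(7*(exp(1/tan(z)) + 1)^2)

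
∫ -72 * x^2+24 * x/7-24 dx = -24*x^3 + 12*x^2/7 - 24*x + C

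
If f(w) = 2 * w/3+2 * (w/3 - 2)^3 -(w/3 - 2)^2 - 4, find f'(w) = 2*w^2/9 - 26*w/9 + 10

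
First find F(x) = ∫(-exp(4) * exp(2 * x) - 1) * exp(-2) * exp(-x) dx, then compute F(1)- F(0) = -exp(3) - exp(-2) + exp(-3) + exp(2)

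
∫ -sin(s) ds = cos(s) + C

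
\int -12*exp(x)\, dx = -12*exp(x) + C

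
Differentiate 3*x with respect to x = 3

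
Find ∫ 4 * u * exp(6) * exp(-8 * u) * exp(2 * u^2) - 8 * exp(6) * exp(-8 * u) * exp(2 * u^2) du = exp(2*(u - 2)^2 - 2) + C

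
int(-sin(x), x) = cos(x) + C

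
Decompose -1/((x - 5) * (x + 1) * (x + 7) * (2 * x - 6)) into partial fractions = 1/(1440*(x + 7)) - 1/(288*(x + 1)) + 1/(160*(x - 3)) - 1/(288*(x - 5))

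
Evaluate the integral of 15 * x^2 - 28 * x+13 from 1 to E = (-4 + 5*E)*(-1 + E)^2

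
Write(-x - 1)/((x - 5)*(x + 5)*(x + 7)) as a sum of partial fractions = 1/(4*(x + 7)) - 1/(5*(x + 5)) - 1/(20*(x - 5))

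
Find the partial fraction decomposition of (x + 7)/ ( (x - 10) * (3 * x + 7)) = -14/(37*(3*x + 7)) + 17/(37*(x - 10))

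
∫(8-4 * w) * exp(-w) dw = 4*(w - 1)*exp(-w) + C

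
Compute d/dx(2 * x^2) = 4*x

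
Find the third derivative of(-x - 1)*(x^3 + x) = -24*x - 6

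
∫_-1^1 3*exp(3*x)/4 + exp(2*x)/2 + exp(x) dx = -exp(-1) - exp(-2)/4 - exp(-3)/4 + exp(2)/4 + E + exp(3)/4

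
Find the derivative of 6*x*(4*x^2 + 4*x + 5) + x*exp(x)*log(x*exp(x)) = 72*x^2 + x*(x + log(x))*exp(x) + x*exp(x) + 48*x + (x + log(x))*exp(x) + exp(x) + 30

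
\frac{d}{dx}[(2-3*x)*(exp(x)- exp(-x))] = (-3*x*exp(2*x) - 3*x - exp(2*x) + 5)*exp(-x)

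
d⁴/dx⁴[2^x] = 2^x*log(2)^4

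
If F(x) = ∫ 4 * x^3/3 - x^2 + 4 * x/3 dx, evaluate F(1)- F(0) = 2/3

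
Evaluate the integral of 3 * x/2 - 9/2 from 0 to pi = -27/4 + 3*(-3 + pi)^2/4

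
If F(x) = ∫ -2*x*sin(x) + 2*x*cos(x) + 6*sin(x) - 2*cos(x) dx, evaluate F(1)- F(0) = -2*sin(1) - 2*cos(1) + 4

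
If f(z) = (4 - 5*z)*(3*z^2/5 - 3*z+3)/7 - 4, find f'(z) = -9*z^2/7 + 174*z/35 - 27/7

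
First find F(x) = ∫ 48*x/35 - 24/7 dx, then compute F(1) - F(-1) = -48/7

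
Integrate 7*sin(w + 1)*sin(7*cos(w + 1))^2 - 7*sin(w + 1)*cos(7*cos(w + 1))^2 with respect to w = sin(14*cos(w + 1))/2 + C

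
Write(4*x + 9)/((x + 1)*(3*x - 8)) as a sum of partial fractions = 59/(11*(3*x - 8)) - 5/(11*(x + 1))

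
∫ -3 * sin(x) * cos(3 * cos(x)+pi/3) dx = sin(3*cos(x) + pi/3) + C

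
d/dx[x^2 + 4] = 2*x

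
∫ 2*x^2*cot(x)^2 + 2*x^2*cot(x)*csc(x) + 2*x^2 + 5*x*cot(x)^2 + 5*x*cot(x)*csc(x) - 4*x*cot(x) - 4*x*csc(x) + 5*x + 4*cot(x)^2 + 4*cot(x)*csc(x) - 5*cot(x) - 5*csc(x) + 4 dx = -2*x^2/tan(x) - 2*x^2/sin(x) - 5*x/tan(x) - 5*x/sin(x) - 4/tan(x) - 4/sin(x) + C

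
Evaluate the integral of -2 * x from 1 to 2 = -3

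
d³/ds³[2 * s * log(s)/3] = -2/(3*s^2)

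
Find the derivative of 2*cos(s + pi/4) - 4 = -2*sin(s + pi/4)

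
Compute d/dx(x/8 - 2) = 1/8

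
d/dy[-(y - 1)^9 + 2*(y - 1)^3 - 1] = -9*y^8 + 72*y^7 - 252*y^6 + 504*y^5 - 630*y^4 + 504*y^3 - 246*y^2 + 60*y - 3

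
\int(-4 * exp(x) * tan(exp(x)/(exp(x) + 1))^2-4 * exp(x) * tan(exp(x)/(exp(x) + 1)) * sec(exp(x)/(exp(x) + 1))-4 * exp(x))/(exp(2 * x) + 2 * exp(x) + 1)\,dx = -4*tan(exp(x)/(exp(x) + 1)) - 4/cos(exp(x)/(exp(x) + 1)) + C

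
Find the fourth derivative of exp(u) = exp(u)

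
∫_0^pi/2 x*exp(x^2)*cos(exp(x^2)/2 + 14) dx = -sin(29/2) + sin(exp(pi^2/4)/2 + 14)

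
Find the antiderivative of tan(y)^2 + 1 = tan(y) + C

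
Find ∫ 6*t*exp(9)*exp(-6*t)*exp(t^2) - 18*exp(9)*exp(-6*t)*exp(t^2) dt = 3*exp((t - 3)^2) + C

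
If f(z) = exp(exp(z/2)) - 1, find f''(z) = exp(z/2 + exp(z/2))/4 + exp(z + exp(z/2))/4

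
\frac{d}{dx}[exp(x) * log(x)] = (x*exp(x)*log(x) + exp(x))/x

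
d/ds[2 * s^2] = 4*s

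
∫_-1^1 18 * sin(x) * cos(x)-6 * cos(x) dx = -12*sin(1)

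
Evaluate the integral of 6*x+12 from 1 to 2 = 21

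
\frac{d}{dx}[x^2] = 2*x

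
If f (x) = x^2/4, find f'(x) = x/2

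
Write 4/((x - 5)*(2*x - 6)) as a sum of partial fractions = -1/(x - 3) + 1/(x - 5)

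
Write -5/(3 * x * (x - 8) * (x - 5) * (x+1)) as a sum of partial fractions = 5/(162*(x + 1)) + 1/(54*(x - 5)) - 5/(648*(x - 8)) - 1/(24*x)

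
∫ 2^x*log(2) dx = 2^x + C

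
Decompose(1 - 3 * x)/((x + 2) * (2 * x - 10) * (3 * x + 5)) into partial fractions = -27/(20*(3*x + 5)) + 1/(2*(x + 2)) - 1/(20*(x - 5))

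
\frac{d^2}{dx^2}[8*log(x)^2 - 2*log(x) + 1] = (18 - 16*log(x))/x^2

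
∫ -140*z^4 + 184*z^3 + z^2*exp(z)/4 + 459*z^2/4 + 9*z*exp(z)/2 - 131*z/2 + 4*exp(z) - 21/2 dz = z*(z + 16)*exp(z)/4 - (28*z^2 + 3*z - 12)*(4*z^3 - 7*z^2 - 3*z + 2)/4 + C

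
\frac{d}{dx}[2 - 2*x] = -2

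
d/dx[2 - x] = -1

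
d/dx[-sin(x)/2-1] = -cos(x)/2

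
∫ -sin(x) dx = cos(x) + C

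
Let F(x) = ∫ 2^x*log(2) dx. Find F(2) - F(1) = 2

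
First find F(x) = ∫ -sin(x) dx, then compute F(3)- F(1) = cos(3) - cos(1)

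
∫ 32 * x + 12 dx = 16*x^2 + 12*x + C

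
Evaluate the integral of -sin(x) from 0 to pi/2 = -1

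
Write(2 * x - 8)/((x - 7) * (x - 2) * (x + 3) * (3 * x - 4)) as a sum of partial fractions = -72/(221*(3*x - 4)) + 7/(325*(x + 3)) + 2/(25*(x - 2)) + 3/(425*(x - 7))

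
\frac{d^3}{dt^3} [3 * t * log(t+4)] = (-3*t - 36)/(t^3 + 12*t^2 + 48*t + 64)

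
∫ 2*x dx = x^2 + C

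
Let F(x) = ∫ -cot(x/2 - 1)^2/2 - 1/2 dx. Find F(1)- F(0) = -cot(1/2) + cot(1)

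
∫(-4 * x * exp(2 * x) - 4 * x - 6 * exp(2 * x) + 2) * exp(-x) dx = -4*(2*x + 1)*sinh(x) + C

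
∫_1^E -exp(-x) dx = -exp(-1) + exp(-E)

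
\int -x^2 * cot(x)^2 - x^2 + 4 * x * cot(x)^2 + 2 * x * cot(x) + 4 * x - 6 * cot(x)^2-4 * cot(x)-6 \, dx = ((x - 2)^2 + 2)*cot(x) + C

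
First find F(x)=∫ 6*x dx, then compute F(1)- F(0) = 3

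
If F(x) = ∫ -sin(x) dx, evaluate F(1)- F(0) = -1 + cos(1)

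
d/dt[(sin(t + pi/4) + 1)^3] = 3*sin(t + pi/4)^2*cos(t + pi/4) + 3*cos(2*t) + 3*cos(t + pi/4)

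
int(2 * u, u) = u^2 + C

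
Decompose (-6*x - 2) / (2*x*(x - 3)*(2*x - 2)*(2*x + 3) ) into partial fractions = -14/(135*(2*x + 3)) + 1/(5*(x - 1)) - 5/(54*(x - 3)) - 1/(18*x)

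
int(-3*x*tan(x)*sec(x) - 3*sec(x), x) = -3*x*sec(x) + C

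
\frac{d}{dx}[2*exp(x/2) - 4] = exp(x/2)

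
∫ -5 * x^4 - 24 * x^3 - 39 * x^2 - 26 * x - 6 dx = -x^5 - 6*x^4 - 13*x^3 - 13*x^2 - 6*x + C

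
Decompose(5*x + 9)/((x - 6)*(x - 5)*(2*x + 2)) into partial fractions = 1/(21*(x + 1)) - 17/(6*(x - 5)) + 39/(14*(x - 6))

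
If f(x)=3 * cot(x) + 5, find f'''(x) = -18*cot(x)^4 - 24*cot(x)^2 - 6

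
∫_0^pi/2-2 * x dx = -pi^2/4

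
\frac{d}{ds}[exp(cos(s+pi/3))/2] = -exp(cos(s + pi/3))*sin(s + pi/3)/2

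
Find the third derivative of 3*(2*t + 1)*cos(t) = 6*t*sin(t) + 3*sin(t) - 18*cos(t)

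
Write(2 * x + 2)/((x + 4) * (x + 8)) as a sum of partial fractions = 7/(2*(x + 8)) - 3/(2*(x + 4))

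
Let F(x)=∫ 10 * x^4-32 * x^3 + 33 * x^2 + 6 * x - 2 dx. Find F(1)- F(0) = 6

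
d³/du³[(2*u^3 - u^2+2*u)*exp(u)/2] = u^3*exp(u) + 17*u^2*exp(u)/2 + 16*u*exp(u) + 6*exp(u)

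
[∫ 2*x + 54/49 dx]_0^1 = 103/49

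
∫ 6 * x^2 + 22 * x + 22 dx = 2*x^3 + 11*x^2 + 22*x + C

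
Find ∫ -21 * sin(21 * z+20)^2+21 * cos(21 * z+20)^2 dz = sin(42*z + 40)/2 + C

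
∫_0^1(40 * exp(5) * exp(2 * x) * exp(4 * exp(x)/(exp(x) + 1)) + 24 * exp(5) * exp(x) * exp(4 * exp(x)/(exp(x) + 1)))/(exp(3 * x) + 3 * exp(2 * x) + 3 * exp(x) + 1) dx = -7*exp(7) + (4*E/(1 + E) + 5)*exp(4*E/(1 + E) + 5)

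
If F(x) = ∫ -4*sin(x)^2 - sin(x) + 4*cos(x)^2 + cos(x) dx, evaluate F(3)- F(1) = -2*sin(2) - sqrt(2)*sin(pi/4 + 1) + sqrt(2)*sin(pi/4 + 3) + 2*sin(6)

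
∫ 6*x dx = 3*x^2 + C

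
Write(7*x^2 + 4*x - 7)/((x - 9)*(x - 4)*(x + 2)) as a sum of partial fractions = 13/(66*(x + 2)) - 121/(30*(x - 4)) + 596/(55*(x - 9))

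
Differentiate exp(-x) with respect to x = -exp(-x)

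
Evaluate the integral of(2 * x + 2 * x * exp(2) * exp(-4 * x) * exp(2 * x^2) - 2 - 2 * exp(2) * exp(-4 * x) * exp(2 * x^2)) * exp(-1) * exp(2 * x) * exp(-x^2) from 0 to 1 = -E + exp(-1)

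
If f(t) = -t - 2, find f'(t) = -1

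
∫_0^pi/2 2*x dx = pi^2/4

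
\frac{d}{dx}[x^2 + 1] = 2*x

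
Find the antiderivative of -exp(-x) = exp(-x) + C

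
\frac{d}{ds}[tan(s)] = cos(s)^(-2)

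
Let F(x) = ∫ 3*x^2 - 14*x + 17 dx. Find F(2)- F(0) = 14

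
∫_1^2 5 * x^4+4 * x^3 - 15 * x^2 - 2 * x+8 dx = 16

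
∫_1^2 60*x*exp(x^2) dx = -30*E + 30*exp(4)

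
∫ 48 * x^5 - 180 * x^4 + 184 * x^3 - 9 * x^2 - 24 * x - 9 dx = 8*x^6 - 36*x^5 + 46*x^4 - 3*x^3 - 12*x^2 - 9*x + C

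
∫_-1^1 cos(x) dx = 2*sin(1)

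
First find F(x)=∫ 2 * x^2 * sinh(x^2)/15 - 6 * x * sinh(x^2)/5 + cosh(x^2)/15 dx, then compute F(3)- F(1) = -2*cosh(9)/5 + 8*cosh(1)/15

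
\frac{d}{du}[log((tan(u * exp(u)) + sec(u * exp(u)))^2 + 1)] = (u + 1)*(tan(u*exp(u)) + 1/cos(u*exp(u)))*exp(u)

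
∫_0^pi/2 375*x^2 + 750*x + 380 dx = -125 + 5*pi/2 + (5 + 5*pi/2)^3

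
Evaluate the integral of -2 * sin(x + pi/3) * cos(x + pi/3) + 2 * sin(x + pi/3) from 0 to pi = 2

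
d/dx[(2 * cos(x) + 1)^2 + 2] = -4*(2*cos(x) + 1)*sin(x)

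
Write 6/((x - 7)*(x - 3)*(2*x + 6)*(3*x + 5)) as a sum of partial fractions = 81/(1456*(3*x + 5)) - 1/(80*(x + 3)) - 1/(112*(x - 3)) + 3/(1040*(x - 7))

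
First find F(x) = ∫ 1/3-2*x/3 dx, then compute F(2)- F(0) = -2/3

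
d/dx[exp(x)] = exp(x)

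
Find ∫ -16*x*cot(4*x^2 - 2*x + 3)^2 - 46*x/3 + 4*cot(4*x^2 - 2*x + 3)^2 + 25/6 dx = x^2/3 + x/6 + 2/tan(4*x^2 - 2*x + 3) + C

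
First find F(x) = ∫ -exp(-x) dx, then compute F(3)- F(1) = -exp(-1) + exp(-3)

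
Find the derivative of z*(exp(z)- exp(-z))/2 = (z*exp(2*z) + z + exp(2*z) - 1)*exp(-z)/2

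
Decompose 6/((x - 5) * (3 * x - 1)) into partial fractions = -9/(7*(3*x - 1)) + 3/(7*(x - 5))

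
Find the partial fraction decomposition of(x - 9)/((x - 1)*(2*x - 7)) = -11/(5*(2*x - 7)) + 8/(5*(x - 1))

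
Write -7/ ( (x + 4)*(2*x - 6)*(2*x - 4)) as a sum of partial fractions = -1/(24*(x + 4)) + 7/(24*(x - 2)) - 1/(4*(x - 3))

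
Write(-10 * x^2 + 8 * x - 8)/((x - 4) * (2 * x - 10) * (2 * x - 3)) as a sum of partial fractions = -37/(35*(2*x - 3)) + 68/(5*(x - 4)) - 109/(7*(x - 5))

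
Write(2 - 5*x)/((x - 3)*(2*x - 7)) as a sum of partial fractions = -31/(2*x - 7) + 13/(x - 3)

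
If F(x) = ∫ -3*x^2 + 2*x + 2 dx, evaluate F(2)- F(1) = -2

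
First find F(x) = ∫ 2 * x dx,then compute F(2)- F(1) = 3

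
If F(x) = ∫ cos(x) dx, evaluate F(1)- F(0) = sin(1)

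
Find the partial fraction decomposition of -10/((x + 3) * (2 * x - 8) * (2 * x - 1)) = 20/(49*(2*x - 1)) - 5/(49*(x + 3)) - 5/(49*(x - 4))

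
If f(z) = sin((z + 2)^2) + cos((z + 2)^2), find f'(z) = -2*z*sin(z^2 + 4*z + 4) + 2*z*cos(z^2 + 4*z + 4) - 4*sin(z^2 + 4*z + 4) + 4*cos(z^2 + 4*z + 4)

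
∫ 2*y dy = y^2 + C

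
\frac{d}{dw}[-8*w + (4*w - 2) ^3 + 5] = 192*w^2 - 192*w + 40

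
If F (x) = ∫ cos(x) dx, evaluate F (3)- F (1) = -sin(1) + sin(3)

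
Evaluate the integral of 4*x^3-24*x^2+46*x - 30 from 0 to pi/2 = -18 + (-3 + pi/2)^2*((-1 + pi/2)^2 + 1)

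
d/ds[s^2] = 2*s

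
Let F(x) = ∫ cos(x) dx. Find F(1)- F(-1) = 2*sin(1)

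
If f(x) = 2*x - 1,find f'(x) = 2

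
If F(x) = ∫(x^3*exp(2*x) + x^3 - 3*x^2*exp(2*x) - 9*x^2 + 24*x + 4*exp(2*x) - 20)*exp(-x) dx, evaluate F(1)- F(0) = -E + exp(-1)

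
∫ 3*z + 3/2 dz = 3*z^2/2 + 3*z/2 + C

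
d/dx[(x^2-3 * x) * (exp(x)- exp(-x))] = (x^2*exp(2*x) + x^2 - x*exp(2*x) - 5*x - 3*exp(2*x) + 3)*exp(-x)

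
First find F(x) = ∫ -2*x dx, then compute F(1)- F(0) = -1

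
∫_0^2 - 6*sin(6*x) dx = -1 + cos(12)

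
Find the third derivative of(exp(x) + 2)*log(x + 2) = (x^3*exp(x)*log(x + 2) + 6*x^2*exp(x)*log(x + 2) + 3*x^2*exp(x) + 12*x*exp(x)*log(x + 2) + 9*x*exp(x) + 8*exp(x)*log(x + 2) + 8*exp(x) + 4)/(x^3 + 6*x^2 + 12*x + 8)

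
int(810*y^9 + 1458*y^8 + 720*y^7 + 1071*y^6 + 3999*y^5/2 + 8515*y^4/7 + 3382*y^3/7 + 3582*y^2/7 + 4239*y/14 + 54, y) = 81*y^10 + 162*y^9 + 90*y^8 + 153*y^7 + 1333*y^6/4 + 1703*y^5/7 + 1691*y^4/14 + 1194*y^3/7 + 4239*y^2/28 + 54*y + C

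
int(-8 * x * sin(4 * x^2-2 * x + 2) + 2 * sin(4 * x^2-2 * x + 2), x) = cos(4*x^2 - 2*x + 2) + C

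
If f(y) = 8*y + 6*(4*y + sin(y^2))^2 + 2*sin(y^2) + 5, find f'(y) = 96*y^2*cos(y^2) + 12*y*sin(2*y^2) + 4*y*cos(y^2) + 192*y + 48*sin(y^2) + 8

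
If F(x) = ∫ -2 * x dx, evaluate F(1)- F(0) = -1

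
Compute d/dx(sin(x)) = cos(x)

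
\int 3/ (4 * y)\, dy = 3*log(3*y)/4 + C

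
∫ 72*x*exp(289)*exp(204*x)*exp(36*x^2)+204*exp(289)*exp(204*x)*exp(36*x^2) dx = exp((6*x + 17)^2) + C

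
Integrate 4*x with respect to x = 2*x^2 + C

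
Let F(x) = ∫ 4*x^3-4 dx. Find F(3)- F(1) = 72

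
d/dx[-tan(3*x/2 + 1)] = -3*tan(3*x/2 + 1)^2/2 - 3/2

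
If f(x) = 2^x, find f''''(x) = 2^x*log(2)^4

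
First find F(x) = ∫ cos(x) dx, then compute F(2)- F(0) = sin(2)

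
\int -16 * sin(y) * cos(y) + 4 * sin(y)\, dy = 4*(2*cos(y) - 1)*cos(y) + C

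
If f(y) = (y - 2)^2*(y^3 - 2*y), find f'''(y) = 60*y^2 - 96*y + 12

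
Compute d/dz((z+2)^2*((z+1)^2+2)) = 4*z^3 + 18*z^2 + 30*z + 20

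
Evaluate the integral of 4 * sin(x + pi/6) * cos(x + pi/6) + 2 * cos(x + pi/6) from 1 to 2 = -2*sin(pi/6 + 1) + cos(pi/3 + 2) - cos(pi/3 + 4) + 2*sin(pi/6 + 2)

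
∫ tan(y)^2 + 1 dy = tan(y) + C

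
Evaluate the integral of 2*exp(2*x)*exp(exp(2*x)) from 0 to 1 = -E + exp(exp(2))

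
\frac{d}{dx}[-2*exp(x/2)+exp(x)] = -exp(x/2) + exp(x)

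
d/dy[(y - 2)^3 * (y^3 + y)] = 6*y^5 - 30*y^4 + 52*y^3 - 42*y^2 + 24*y - 8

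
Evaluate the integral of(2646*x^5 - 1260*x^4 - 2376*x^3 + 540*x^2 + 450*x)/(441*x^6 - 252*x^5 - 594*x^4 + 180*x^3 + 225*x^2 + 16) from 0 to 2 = log(3253/4)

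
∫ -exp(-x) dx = exp(-x) + C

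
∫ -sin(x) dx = cos(x) + C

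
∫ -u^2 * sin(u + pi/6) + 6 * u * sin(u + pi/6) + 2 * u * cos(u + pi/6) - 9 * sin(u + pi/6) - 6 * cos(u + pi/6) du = (u - 3)^2*cos(u + pi/6) + C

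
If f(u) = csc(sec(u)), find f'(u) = -tan(u)*cot(sec(u))*csc(sec(u))*sec(u)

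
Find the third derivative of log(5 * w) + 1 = 2/w^3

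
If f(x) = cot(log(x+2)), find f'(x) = -1/((x + 2)*sin(log(x + 2))^2)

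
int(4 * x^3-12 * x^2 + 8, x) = x^4 - 4*x^3 + 8*x + C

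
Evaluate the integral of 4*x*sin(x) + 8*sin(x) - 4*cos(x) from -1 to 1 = -8*cos(1)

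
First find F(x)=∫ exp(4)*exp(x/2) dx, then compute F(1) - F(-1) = -2*exp(7/2) + 2*exp(9/2)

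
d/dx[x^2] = 2*x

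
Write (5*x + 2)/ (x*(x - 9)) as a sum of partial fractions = 47/(9*(x - 9)) - 2/(9*x)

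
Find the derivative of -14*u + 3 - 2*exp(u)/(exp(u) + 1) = (-14*exp(2*u) - 30*exp(u) - 14)/(exp(2*u) + 2*exp(u) + 1)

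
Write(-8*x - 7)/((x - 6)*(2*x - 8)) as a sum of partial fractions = 39/(4*(x - 4)) - 55/(4*(x - 6))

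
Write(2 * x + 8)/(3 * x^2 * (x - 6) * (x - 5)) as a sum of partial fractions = -6/(25*(x - 5)) + 5/(27*(x - 6)) + 37/(675*x) + 4/(45*x^2)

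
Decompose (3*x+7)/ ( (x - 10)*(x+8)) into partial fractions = 17/(18*(x + 8)) + 37/(18*(x - 10))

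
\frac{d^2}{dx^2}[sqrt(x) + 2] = -1/(4*x^(3/2))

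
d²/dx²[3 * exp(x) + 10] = 3*exp(x)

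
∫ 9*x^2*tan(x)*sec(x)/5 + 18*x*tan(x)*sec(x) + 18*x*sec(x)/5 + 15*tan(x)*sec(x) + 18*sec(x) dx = (9*x^2/5 + 18*x + 15)*sec(x) + C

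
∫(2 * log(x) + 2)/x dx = (log(x) + 2)*log(x) + C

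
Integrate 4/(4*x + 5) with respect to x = log(4*x + 5) + C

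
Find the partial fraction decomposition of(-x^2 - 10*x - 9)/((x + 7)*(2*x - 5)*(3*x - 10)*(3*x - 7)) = -85/(21*(3*x - 7)) - 481/(465*(3*x - 10)) + 322/(95*(2*x - 5)) - 3/(4123*(x + 7))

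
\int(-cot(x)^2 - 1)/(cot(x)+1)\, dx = log(cot(x) + 1) + C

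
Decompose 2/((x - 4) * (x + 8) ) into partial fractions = -1/(6*(x + 8)) + 1/(6*(x - 4))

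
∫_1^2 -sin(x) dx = -cos(1) + cos(2)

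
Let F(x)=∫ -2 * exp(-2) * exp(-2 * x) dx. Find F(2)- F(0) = -exp(-2) + exp(-6)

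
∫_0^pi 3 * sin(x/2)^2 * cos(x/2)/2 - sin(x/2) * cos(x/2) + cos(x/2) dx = 2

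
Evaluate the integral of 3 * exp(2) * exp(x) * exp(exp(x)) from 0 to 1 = -3*exp(3) + 3*exp(2 + E)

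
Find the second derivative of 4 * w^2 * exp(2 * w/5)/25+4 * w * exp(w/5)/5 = 16*w^2*exp(2*w/5)/625 + 32*w*exp(2*w/5)/125 + 4*w*exp(w/5)/125 + 8*exp(2*w/5)/25 + 8*exp(w/5)/25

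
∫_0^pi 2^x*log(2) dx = -1 + 2^pi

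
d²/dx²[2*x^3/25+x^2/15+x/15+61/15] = 12*x/25 + 2/15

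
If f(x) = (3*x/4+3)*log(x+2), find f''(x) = 3*x/(4*x^2 + 16*x + 16)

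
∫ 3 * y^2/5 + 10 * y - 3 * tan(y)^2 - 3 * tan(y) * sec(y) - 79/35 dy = y^3/5 + 5*y^2 + 26*y/35 - 3*tan(y) - 3*sec(y) + C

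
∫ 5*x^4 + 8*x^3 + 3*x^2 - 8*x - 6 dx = x^5 + 2*x^4 + x^3 - 4*x^2 - 6*x + C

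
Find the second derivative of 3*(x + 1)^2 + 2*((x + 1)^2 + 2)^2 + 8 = 24*x^2 + 48*x + 46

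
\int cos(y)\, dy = sin(y) + C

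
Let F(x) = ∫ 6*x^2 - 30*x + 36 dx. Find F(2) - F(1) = 5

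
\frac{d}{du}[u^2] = 2*u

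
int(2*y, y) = y^2 + C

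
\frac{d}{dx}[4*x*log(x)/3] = 4*log(x)/3 + 4/3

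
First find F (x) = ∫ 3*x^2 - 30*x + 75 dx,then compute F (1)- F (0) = 61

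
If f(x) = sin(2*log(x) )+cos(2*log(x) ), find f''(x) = -2*(sin(2*log(x)) + 3*cos(2*log(x)))/x^2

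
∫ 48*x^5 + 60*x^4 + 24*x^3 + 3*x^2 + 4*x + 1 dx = 8*x^6 + 12*x^5 + 6*x^4 + x^3 + 2*x^2 + x + C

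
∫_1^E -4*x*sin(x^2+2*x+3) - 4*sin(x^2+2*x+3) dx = 2*cos(2 + (1 + E)^2) - 2*cos(6)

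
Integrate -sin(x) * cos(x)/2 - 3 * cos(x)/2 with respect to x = -(sin(x) + 6)*sin(x)/4 + C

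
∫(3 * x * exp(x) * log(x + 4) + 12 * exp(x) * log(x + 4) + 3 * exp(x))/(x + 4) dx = 3*exp(x)*log(x + 4) + C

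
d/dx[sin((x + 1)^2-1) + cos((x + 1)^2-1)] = -2*x*sin(x*(x + 2)) + 2*x*cos(x*(x + 2)) - 2*sin(x*(x + 2)) + 2*cos(x*(x + 2))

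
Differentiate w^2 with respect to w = 2*w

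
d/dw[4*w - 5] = 4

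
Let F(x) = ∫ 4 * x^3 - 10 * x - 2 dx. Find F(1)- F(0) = -6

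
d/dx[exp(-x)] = -exp(-x)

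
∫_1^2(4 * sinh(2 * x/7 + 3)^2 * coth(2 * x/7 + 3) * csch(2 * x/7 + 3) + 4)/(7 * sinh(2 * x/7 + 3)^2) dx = -2/tanh(25/7) - 2/sinh(25/7) + 2/sinh(23/7) + 2/tanh(23/7)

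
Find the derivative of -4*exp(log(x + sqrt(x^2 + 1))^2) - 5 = (-8*x*exp(log(x + sqrt(x^2 + 1))^2)*log(x + sqrt(x^2 + 1)) - 8*sqrt(x^2 + 1)*exp(log(x + sqrt(x^2 + 1))^2)*log(x + sqrt(x^2 + 1)))/(x^2 + x*sqrt(x^2 + 1) + 1)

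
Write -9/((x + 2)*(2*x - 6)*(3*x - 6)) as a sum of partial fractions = -3/(40*(x + 2)) + 3/(8*(x - 2)) - 3/(10*(x - 3))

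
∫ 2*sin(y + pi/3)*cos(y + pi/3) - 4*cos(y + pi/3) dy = (sin(y + pi/3) - 2)^2 + C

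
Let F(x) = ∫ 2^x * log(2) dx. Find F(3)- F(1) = 6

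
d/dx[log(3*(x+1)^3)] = 3/(x + 1)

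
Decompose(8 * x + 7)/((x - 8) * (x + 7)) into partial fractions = 49/(15*(x + 7)) + 71/(15*(x - 8))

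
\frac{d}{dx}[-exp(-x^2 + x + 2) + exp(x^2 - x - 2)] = (2*x*exp(-2*x^2 + 2*x + 4) + 2*x - exp(-2*x^2 + 2*x + 4) - 1)*exp(x^2 - x - 2)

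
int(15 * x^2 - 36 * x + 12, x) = 5*x^3 - 18*x^2 + 12*x + C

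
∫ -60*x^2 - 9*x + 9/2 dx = -20*x^3 - 9*x^2/2 + 9*x/2 + C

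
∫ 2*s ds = s^2 + C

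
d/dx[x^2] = 2*x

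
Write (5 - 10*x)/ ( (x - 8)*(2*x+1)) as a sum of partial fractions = -20/(17*(2*x + 1)) - 75/(17*(x - 8))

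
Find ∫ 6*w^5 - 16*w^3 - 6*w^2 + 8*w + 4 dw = w^6 - 4*w^4 - 2*w^3 + 4*w^2 + 4*w + C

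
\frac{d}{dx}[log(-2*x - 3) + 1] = 2/(2*x + 3)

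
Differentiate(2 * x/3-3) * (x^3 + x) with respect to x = 8*x^3/3 - 9*x^2 + 4*x/3 - 3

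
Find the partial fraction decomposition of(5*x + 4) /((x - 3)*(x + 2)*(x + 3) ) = -11/(6*(x + 3)) + 6/(5*(x + 2)) + 19/(30*(x - 3))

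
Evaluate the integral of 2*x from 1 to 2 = 3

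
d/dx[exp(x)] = exp(x)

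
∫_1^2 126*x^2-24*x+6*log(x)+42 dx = 12*log(2) + 294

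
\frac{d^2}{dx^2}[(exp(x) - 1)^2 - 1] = 4*exp(2*x) - 2*exp(x)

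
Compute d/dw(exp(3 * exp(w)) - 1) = 3*exp(w + 3*exp(w))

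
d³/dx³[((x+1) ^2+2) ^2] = 24*x + 24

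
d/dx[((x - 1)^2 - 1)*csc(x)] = (-x^2*cos(x)/sin(x) + 2*x + 2*x*cos(x)/sin(x) - 2)/sin(x)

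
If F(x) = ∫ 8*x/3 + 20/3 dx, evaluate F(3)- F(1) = 24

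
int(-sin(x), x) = cos(x) + C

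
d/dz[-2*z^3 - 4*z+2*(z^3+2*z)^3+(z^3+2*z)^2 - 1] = 18*z^8 + 84*z^6 + 6*z^5 + 120*z^4 + 16*z^3 + 42*z^2 + 8*z - 4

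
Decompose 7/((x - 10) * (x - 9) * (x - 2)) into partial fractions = 1/(8*(x - 2)) - 1/(x - 9) + 7/(8*(x - 10))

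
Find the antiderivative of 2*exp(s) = 2*exp(s) + C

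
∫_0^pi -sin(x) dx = -2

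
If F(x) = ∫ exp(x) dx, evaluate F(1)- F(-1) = E - exp(-1)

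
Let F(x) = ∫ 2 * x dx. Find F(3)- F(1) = 8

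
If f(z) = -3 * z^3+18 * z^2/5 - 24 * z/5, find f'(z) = -9*z^2 + 36*z/5 - 24/5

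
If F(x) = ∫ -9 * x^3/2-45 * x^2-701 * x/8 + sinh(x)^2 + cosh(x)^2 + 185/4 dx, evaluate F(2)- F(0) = -883/4 + sinh(4)/2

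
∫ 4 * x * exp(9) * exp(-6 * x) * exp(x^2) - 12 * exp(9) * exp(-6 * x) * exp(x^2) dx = 2*exp((x - 3)^2) + C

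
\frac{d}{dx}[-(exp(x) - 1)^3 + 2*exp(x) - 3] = -3*exp(3*x) + 6*exp(2*x) - exp(x)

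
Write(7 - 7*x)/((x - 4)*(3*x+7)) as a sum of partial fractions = -70/(19*(3*x + 7)) - 21/(19*(x - 4))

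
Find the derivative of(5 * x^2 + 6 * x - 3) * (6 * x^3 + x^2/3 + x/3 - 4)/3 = 50*x^4 + 452*x^3/9 - 43*x^2/3 - 38*x/3 - 25/3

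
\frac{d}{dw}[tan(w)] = cos(w)^(-2)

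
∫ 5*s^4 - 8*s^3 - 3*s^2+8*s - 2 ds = s^5 - 2*s^4 - s^3 + 4*s^2 - 2*s + C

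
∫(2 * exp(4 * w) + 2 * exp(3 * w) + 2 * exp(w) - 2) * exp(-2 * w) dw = ((exp(w) + 1)*exp(w) - 1)^2*exp(-2*w) + C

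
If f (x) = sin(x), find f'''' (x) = sin(x)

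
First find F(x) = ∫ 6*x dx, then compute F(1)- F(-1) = 0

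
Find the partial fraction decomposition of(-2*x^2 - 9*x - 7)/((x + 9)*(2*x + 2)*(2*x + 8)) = -11/(20*(x + 9)) + 1/(20*(x + 4))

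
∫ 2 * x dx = x^2 + C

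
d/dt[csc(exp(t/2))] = -exp(t/2)*cot(exp(t/2))*csc(exp(t/2))/2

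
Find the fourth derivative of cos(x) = cos(x)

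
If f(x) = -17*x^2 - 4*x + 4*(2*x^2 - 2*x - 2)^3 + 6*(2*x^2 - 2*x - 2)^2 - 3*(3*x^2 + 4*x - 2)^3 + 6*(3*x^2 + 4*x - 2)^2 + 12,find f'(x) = -294*x^5 - 2100*x^4 - 768*x^3 + 1488*x^2 + 326*x - 292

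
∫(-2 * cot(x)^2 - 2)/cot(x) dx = 2*log(cot(x)) + C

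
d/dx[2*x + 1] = 2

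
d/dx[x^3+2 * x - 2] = 3*x^2 + 2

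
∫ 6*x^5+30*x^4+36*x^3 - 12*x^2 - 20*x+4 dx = x^6 + 6*x^5 + 9*x^4 - 4*x^3 - 10*x^2 + 4*x + C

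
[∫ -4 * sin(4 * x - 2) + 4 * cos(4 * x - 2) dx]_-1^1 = -cos(6) + cos(2) + sin(6) + sin(2)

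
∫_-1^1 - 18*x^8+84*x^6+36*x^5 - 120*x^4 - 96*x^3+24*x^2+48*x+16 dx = 20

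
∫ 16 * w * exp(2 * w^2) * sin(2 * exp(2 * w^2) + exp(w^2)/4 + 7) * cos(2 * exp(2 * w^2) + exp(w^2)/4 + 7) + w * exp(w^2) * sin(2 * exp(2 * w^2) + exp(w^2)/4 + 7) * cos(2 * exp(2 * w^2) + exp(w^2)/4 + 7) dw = sin(2*exp(2*w^2) + exp(w^2)/4 + 7)^2 + C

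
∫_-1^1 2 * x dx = 0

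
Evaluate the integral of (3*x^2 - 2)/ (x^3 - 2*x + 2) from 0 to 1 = -log(2)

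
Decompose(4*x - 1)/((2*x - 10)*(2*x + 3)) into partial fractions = 7/(13*(2*x + 3)) + 19/(26*(x - 5))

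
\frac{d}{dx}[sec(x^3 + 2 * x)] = 3*x^2*tan(x^3 + 2*x)*sec(x^3 + 2*x) + 2*tan(x^3 + 2*x)*sec(x^3 + 2*x)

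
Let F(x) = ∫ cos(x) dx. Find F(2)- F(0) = sin(2)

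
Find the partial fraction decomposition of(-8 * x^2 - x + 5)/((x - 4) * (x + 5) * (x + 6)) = -277/(10*(x + 6)) + 190/(9*(x + 5)) - 127/(90*(x - 4))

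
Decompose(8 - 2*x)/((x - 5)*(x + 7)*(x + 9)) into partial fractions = 13/(14*(x + 9)) - 11/(12*(x + 7)) - 1/(84*(x - 5))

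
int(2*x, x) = x^2 + C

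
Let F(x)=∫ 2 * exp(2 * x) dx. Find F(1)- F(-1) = -exp(-2) + exp(2)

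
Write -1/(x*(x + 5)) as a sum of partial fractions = 1/(5*(x + 5)) - 1/(5*x)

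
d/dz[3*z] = 3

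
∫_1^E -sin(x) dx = cos(E) - cos(1)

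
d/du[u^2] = 2*u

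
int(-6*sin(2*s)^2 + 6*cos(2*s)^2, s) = 3*sin(4*s)/2 + C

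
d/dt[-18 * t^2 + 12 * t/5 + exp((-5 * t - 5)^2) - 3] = 50*t*exp(25*t^2 + 50*t + 25) - 36*t + 50*exp(25*t^2 + 50*t + 25) + 12/5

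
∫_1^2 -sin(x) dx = -cos(1) + cos(2)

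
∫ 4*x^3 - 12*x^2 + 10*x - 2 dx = x^4 - 4*x^3 + 5*x^2 - 2*x + C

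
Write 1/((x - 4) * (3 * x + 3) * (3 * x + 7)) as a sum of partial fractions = 3/(76*(3*x + 7)) - 1/(60*(x + 1)) + 1/(285*(x - 4))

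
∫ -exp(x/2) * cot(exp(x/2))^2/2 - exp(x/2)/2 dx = cot(exp(x/2)) + C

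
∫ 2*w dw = w^2 + C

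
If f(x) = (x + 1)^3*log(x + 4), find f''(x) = (6*x^3*log(x + 4) + 5*x^3 + 54*x^2*log(x + 4) + 33*x^2 + 144*x*log(x + 4) + 51*x + 96*log(x + 4) + 23)/(x^2 + 8*x + 16)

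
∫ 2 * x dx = x^2 + C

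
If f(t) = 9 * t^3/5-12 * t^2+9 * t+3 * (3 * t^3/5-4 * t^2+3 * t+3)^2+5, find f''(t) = 162*t^4/5 - 288*t^3 + 3528*t^2/5 - 1782*t/5 - 114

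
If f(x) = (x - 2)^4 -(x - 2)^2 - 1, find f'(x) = 4*x^3 - 24*x^2 + 46*x - 28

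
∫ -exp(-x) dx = exp(-x) + C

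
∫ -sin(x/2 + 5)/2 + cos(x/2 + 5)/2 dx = sqrt(2)*sin(x/2 + pi/4 + 5) + C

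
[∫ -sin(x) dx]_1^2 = -cos(1) + cos(2)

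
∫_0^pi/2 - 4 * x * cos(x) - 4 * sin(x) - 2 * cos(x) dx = -2*pi - 2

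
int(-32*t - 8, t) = -16*t^2 - 8*t + C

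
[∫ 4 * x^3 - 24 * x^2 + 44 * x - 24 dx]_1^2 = 1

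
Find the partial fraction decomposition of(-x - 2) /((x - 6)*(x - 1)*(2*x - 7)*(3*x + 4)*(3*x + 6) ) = 9/(4466*(3*x + 4)) + 8/(2175*(2*x - 7)) - 1/(525*(x - 1)) - 1/(1650*(x - 6))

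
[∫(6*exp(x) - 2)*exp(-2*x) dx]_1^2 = -(-3 + exp(-1))^2 + (-3 + exp(-2))^2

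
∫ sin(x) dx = -cos(x) + C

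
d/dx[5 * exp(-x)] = -5*exp(-x)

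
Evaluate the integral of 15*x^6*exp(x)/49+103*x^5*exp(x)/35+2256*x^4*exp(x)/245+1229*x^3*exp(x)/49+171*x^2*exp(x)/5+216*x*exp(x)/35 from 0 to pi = pi*(pi/7 + 25*pi^2/49 + 36/7)*(3*pi/5 + 3*pi^3/5 + 2*pi^2)*exp(pi)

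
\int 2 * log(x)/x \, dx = log(x)^2 + C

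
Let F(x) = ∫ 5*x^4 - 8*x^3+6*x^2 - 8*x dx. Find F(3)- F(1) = 102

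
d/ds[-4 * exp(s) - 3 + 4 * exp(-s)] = (-4*exp(2*s) - 4)*exp(-s)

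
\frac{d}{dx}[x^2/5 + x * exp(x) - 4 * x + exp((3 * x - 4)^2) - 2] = x*exp(x) + 18*x*exp(9*x^2 - 24*x + 16) + 2*x/5 + exp(x) - 24*exp(9*x^2 - 24*x + 16) - 4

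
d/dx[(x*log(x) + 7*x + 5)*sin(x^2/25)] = 2*x^2*log(x)*cos(x^2/25)/25 + 14*x^2*cos(x^2/25)/25 + 2*x*cos(x^2/25)/5 + log(x)*sin(x^2/25) + 8*sin(x^2/25)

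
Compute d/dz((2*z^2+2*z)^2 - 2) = 16*z^3 + 24*z^2 + 8*z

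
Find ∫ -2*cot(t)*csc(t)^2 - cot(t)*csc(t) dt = (csc(t) + 1)*csc(t) + C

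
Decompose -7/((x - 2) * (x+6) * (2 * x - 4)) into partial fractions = -7/(128*(x + 6)) + 7/(128*(x - 2)) - 7/(16*(x - 2)^2)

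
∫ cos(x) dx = sin(x) + C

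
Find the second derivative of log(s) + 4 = -1/s^2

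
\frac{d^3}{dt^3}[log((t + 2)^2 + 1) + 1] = (4*t^3 + 24*t^2 + 36*t + 8)/(t^6 + 12*t^5 + 63*t^4 + 184*t^3 + 315*t^2 + 300*t + 125)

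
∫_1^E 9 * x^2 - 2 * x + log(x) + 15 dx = -16 - exp(2) + 15*E + 3*exp(3)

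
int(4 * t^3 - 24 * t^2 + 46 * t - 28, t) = t^4 - 8*t^3 + 23*t^2 - 28*t + C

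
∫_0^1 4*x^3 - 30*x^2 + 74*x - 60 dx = -32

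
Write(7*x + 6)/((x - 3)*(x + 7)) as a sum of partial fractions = 43/(10*(x + 7)) + 27/(10*(x - 3))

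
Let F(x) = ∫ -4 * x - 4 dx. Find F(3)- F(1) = -24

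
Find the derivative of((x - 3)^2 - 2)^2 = 4*x^3 - 36*x^2 + 100*x - 84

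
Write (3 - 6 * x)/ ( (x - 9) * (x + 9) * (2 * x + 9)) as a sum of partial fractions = -40/(81*(2*x + 9)) + 19/(54*(x + 9)) - 17/(162*(x - 9))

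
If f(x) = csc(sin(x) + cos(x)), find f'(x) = -sqrt(2)*cos(sqrt(2)*sin(x + pi/4))*cos(x + pi/4)/sin(sqrt(2)*sin(x + pi/4))^2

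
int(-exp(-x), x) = exp(-x) + C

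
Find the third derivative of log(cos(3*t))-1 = -54*sin(3*t)/cos(3*t)^3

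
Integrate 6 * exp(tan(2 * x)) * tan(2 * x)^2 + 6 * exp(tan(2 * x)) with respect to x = 3*exp(tan(2*x)) + C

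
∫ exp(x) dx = exp(x) + C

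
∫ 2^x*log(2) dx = 2^x + C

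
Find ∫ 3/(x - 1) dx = 3*log(x - 1) + C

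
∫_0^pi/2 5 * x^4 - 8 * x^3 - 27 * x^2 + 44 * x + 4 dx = (-2 + pi/2)^3*(-1 + (pi/2 + 2)^2) + 24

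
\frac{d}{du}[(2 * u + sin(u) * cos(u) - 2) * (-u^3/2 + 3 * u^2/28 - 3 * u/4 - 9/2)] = -u^3*cos(2*u)/2 - 4*u^3 - 3*u^2*sin(2*u)/4 + 3*u^2*cos(2*u)/28 + 51*u^2/14 + 3*u*sin(2*u)/28 - 3*u*cos(2*u)/4 - 24*u/7 - 3*sin(2*u)/8 - 9*cos(2*u)/2 - 15/2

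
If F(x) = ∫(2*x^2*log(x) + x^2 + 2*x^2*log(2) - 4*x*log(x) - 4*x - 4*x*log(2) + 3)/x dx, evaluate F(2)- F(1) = -log(4)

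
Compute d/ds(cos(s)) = -sin(s)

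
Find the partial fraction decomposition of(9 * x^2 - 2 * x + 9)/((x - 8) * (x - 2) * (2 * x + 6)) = 48/(55*(x + 3)) - 41/(60*(x - 2)) + 569/(132*(x - 8))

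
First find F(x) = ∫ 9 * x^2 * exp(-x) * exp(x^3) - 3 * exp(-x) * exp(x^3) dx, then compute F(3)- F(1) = -3 + 3*exp(24)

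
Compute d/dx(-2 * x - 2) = -2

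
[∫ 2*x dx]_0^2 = 4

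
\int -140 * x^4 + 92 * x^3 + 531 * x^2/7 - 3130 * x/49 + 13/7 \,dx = -28*x^5 + 23*x^4 + 177*x^3/7 - 1565*x^2/49 + 13*x/7 + C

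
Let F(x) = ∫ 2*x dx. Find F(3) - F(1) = 8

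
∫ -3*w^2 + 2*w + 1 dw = -w^3 + w^2 + w + C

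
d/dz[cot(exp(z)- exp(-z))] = -(exp(2*z) + 1)*exp(-z)/sin(exp(z) - exp(-z))^2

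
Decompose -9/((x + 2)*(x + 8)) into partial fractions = 3/(2*(x + 8)) - 3/(2*(x + 2))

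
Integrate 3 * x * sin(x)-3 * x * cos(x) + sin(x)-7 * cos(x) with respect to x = -sqrt(2)*(3*x + 4)*sin(x + pi/4) + C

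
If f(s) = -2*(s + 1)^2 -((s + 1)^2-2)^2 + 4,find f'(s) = -4*s^3 - 12*s^2 - 8*s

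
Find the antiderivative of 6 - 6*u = -3*u^2 + 6*u + C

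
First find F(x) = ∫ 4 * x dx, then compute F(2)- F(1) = 6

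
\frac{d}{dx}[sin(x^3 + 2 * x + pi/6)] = (3*x^2 + 2)*cos(x^3 + 2*x + pi/6)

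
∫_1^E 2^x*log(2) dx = -2 + 2^E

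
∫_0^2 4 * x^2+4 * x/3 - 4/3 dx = 32/3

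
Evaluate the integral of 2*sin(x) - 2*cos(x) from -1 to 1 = -4*sin(1)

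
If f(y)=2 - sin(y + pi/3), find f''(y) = sin(y + pi/3)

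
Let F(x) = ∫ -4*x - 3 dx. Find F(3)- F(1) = -22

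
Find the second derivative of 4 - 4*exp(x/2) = -exp(x/2)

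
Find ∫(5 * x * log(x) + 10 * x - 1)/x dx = (5*x - 1)*(log(x) + 1) + C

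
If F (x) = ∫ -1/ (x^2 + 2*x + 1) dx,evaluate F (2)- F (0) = -2/3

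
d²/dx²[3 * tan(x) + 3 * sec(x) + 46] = 6*sin(x)/cos(x)^3 - 3/cos(x) + 6/cos(x)^3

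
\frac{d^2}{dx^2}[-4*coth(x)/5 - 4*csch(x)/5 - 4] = -4*(cosh(x) + 1)^2/(5*sinh(x)^3)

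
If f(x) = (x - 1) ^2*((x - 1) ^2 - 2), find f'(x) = 4*x^3 - 12*x^2 + 8*x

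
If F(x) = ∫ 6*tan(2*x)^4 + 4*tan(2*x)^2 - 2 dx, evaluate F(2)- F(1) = tan(2) - tan(4) + tan(4)^3 - tan(2)^3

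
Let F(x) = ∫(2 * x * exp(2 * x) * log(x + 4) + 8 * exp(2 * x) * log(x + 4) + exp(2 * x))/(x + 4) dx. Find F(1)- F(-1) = -exp(-2)*log(3) + exp(2)*log(5)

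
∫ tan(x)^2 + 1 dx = tan(x) + C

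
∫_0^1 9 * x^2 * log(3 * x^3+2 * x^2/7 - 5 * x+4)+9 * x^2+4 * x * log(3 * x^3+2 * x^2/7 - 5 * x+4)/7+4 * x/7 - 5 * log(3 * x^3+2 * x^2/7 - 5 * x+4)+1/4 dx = -16*log(7)/7 + 8*log(2)/7 + 21/4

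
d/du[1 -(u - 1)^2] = 2 - 2*u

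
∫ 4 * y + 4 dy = 2*y^2 + 4*y + C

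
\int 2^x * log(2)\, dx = 2^x + C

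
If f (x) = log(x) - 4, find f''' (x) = 2/x^3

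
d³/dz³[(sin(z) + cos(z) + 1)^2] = -8*cos(2*z) - 2*sqrt(2)*cos(z + pi/4)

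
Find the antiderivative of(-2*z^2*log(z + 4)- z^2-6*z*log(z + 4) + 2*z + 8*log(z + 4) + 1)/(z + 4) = (-z^2 + 2*z + 1)*log(z + 4) + C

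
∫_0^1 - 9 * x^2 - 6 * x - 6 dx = -12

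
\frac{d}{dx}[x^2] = 2*x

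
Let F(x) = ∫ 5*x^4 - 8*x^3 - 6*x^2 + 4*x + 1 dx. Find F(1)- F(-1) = 0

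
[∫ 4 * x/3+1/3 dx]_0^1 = 1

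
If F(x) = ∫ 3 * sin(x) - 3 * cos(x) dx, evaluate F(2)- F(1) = 3*sqrt(2)*(-sin(pi/4 + 2) + sin(pi/4 + 1))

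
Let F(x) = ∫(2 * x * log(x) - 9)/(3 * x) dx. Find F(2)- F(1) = -5*log(2)/3 - 2/3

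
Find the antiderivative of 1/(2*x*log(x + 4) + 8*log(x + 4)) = log(log(x + 4))/2 + C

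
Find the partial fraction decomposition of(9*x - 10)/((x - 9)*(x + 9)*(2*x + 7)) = 166/(275*(2*x + 7)) - 91/(198*(x + 9)) + 71/(450*(x - 9))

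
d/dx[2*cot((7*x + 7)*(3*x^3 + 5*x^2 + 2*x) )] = -28*(6*x^3 + 12*x^2 + 7*x + 1)/sin(7*x*(3*x^3 + 8*x^2 + 7*x + 2))^2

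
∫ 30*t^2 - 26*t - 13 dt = 10*t^3 - 13*t^2 - 13*t + C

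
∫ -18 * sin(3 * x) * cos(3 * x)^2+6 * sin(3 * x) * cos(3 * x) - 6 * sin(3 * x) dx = (-cos(3*x) + cos(6*x) + 3)*cos(3*x) + C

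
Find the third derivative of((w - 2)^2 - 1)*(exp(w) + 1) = w^2*exp(w) + 2*w*exp(w) - 3*exp(w)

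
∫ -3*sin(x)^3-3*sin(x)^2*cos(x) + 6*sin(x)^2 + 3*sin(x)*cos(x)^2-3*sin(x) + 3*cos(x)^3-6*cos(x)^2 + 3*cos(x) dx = (sqrt(2)*sin(x + pi/4) - 1)^3 + C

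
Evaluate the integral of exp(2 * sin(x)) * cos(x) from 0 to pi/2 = -1/2 + exp(2)/2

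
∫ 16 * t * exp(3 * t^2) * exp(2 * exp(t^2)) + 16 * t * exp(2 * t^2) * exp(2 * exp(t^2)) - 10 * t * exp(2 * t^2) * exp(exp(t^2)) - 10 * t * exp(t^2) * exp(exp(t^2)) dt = -5*exp(t^2 + exp(t^2)) + 4*exp(2*t^2 + 2*exp(t^2)) + C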